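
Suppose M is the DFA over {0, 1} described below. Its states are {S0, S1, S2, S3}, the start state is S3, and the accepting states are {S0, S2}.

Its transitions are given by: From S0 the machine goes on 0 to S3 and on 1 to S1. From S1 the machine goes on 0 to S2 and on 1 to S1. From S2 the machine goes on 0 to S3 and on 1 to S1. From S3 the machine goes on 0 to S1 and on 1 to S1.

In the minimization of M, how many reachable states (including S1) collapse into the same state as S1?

Reachable states from the start: {S1,S2,S3}. Unreachable: {S0} — drop them.
P0 = {S2} | {S1,S3}.
Split {S1,S3} by δ(·,0) → {S1} and {S3}.
No further refinement is possible. Final partition (3 blocks): {S2} | {S1} | {S3}.
State S1 belongs to the block {S1}, which has 1 states.

1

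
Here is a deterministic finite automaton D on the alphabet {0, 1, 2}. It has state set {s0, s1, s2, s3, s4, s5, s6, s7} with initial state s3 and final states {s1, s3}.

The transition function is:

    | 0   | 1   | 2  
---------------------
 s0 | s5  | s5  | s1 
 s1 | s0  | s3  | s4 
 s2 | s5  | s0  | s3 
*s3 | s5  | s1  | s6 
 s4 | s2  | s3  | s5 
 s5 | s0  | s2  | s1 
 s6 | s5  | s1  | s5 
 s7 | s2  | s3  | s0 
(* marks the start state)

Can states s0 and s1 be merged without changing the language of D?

No

Reachable states from the start: {s0,s1,s2,s3,s4,s5,s6}. Unreachable: {s7} — drop them.
Initial partition by acceptance: {s1,s3} | {s0,s2,s4,s5,s6}.
Refine {s0,s2,s4,s5,s6} on symbol 1: members go to different blocks, giving {s0,s2,s5} and {s4,s6}.
No further refinement is possible. Final partition (3 blocks): {s1,s3} | {s0,s2,s5} | {s4,s6}.
s0 and s1 end up in different blocks, so they are distinguishable. For instance, the string 'ε' is accepted from only s1.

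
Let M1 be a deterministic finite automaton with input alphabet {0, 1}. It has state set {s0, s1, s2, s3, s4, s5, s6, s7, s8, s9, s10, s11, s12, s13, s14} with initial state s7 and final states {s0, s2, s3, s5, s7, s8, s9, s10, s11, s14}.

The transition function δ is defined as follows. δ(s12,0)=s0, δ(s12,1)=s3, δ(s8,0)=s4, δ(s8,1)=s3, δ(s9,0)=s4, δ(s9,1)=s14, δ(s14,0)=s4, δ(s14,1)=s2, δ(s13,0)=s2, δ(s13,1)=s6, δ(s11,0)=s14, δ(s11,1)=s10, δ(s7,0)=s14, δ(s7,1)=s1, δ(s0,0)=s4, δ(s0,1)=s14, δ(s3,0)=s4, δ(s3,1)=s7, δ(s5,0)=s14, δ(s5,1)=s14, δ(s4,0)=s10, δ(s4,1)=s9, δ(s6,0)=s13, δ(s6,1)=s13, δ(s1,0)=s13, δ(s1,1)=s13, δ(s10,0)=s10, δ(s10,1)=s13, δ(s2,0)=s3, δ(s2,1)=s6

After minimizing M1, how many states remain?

States {s0,s5,s8,s11,s12} cannot be reached from the start state, so discard them.
P0 = {s2,s3,s7,s9,s10,s14} | {s1,s4,s6,s13}.
Refine {s2,s3,s7,s9,s10,s14} on symbol 0: members go to different blocks, giving {s2,s7,s10} and {s3,s9,s14}.
Refine {s2,s7,s10} on symbol 0: members go to different blocks, giving {s2,s7} and {s10}.
Split {s1,s4,s6,s13} by δ(·,0) → {s1,s6} and {s4} and {s13}.
Refine {s3,s9,s14} on symbol 1: members go to different blocks, giving {s3,s14} and {s9}.
No further refinement is possible. Final partition (7 blocks): {s2,s7} | {s1,s6} | {s3,s14} | {s10} | {s4} | {s13} | {s9}.

7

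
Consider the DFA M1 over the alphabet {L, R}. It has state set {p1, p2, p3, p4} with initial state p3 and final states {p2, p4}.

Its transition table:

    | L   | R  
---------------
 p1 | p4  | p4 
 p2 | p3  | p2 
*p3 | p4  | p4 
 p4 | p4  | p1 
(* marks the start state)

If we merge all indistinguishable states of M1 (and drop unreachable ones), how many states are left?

2

First remove the unreachable states {p2}; 3 states remain.
Start with accepting vs non-accepting: {p4} | {p1,p3}.
The partition is now stable with 2 blocks: {p4} | {p1,p3}.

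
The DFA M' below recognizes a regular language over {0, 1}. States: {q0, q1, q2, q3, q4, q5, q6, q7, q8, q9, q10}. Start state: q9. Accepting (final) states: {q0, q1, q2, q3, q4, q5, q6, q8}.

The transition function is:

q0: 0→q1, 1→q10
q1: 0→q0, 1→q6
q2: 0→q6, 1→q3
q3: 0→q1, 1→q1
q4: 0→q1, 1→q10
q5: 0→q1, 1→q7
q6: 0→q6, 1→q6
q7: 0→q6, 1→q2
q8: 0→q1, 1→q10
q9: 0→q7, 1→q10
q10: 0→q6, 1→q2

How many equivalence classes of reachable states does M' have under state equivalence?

First remove the unreachable states {q4,q5,q8}; 8 states remain.
Initial partition by acceptance: {q0,q1,q2,q3,q6} | {q7,q9,q10}.
On input 1, block {q0,q1,q2,q3,q6} splits into {q1,q2,q3,q6} and {q0}.
On input 0, block {q1,q2,q3,q6} splits into {q2,q3,q6} and {q1}.
Split {q2,q3,q6} by δ(·,0) → {q2,q6} and {q3}.
On input 1, block {q2,q6} splits into {q2} and {q6}.
Split {q7,q9,q10} by δ(·,0) → {q7,q10} and {q9}.
The partition is now stable with 7 blocks: {q2} | {q7,q10} | {q0} | {q1} | {q3} | {q6} | {q9}.

7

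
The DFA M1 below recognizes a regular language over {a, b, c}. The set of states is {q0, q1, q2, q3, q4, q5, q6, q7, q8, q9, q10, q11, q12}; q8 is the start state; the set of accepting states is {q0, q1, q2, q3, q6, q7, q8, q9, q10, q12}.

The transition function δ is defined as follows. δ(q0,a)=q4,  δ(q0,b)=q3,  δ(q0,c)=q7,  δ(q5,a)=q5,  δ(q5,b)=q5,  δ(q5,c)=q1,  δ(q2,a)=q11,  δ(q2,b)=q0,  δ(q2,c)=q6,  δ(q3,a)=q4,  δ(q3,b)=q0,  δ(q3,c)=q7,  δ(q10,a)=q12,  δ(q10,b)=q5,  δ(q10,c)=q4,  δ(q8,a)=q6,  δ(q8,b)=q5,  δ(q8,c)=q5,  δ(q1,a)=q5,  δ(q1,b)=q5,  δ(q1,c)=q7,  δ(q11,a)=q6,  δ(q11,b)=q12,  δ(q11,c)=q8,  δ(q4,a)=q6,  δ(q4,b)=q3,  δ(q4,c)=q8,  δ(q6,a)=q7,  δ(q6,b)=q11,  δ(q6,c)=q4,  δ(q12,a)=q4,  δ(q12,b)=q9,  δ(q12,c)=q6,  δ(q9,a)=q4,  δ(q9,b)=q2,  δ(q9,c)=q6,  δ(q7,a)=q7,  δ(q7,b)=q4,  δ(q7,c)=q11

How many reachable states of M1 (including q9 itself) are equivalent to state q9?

5

Reachable states from the start: {q0,q1,q2,q3,q4,q5,q6,q7,q8,q9,q11,q12}. Unreachable: {q10} — drop them.
Initial partition by acceptance: {q0,q1,q2,q3,q6,q7,q8,q9,q12} | {q4,q5,q11}.
On input a, block {q0,q1,q2,q3,q6,q7,q8,q9,q12} splits into {q0,q1,q2,q3,q9,q12} and {q6,q7,q8}.
On input b, block {q0,q1,q2,q3,q9,q12} splits into {q0,q2,q3,q9,q12} and {q1}.
On input a, block {q4,q5,q11} splits into {q4,q11} and {q5}.
Split {q6,q7,q8} by δ(·,b) → {q6,q7} and {q8}.
The partition is now stable with 6 blocks: {q0,q2,q3,q9,q12} | {q4,q11} | {q6,q7} | {q1} | {q5} | {q8}.
The equivalence class containing q9 is {q0,q2,q3,q9,q12}, of size 5.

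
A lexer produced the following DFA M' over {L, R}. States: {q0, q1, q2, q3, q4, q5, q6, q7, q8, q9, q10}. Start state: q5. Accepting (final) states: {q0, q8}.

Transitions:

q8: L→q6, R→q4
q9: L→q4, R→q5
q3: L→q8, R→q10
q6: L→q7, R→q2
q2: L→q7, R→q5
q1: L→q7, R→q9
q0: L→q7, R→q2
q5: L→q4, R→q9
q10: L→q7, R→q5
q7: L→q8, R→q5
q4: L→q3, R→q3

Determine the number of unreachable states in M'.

2

Starting at q5 and following transitions, the reachable set is {q2, q3, q4, q5, q6, q7, q8, q9, q10}. That leaves q0, q1 unreachable — 2 in total.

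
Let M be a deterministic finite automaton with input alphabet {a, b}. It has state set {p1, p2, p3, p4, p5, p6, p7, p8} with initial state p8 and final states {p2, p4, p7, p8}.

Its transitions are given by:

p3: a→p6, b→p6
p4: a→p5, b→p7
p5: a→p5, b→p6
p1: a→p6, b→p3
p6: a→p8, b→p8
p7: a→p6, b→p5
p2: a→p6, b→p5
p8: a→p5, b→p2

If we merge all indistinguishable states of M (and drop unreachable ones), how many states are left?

4

States {p1,p3,p4,p7} cannot be reached from the start state, so discard them.
Start with accepting vs non-accepting: {p2,p8} | {p5,p6}.
Refine {p2,p8} on symbol b: members go to different blocks, giving {p2} and {p8}.
Split {p5,p6} by δ(·,a) → {p5} and {p6}.
No further refinement is possible. Final partition (4 blocks): {p2} | {p5} | {p8} | {p6}.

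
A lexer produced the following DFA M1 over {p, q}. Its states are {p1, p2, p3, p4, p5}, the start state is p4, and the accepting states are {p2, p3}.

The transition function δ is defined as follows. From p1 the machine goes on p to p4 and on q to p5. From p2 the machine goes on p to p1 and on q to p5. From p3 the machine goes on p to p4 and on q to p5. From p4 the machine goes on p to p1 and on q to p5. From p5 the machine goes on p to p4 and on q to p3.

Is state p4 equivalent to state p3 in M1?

Reachable states from the start: {p1,p3,p4,p5}. Unreachable: {p2} — drop them.
Initial partition by acceptance: {p3} | {p1,p4,p5}.
Split {p1,p4,p5} by δ(·,q) → {p1,p4} and {p5}.
No further refinement is possible. Final partition (3 blocks): {p3} | {p1,p4} | {p5}.
p4 and p3 end up in different blocks, so they are distinguishable. For instance, the string 'ε' is accepted from only p3.

No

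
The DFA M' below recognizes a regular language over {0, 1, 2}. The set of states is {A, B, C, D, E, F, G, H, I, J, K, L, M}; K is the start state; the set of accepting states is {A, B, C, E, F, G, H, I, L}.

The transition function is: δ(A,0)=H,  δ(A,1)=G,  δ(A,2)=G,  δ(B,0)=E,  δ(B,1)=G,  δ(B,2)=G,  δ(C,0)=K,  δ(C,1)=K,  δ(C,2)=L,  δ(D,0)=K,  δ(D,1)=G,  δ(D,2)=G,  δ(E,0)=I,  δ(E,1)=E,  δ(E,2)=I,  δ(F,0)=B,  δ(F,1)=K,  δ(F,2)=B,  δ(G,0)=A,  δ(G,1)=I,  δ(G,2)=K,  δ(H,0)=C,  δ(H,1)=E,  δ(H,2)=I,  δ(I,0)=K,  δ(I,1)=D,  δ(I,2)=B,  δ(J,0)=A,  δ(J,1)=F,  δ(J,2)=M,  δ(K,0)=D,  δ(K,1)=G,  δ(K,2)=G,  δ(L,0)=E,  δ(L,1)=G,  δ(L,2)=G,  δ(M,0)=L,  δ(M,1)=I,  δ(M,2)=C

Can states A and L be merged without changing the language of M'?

Yes

States {F,J,M} cannot be reached from the start state, so discard them.
P0 = {A,B,C,E,G,H,I,L} | {D,K}.
Split {A,B,C,E,G,H,I,L} by δ(·,0) → {A,B,E,G,H,L} and {C,I}.
On input 0, block {A,B,E,G,H,L} splits into {A,B,G,L} and {E,H}.
Split {A,B,G,L} by δ(·,0) → {A,B,L} and {G}.
The partition is now stable with 5 blocks: {A,B,L} | {D,K} | {C,I} | {E,H} | {G}.
A and L lie in the same block of the stable partition, so they are equivalent — no string distinguishes them.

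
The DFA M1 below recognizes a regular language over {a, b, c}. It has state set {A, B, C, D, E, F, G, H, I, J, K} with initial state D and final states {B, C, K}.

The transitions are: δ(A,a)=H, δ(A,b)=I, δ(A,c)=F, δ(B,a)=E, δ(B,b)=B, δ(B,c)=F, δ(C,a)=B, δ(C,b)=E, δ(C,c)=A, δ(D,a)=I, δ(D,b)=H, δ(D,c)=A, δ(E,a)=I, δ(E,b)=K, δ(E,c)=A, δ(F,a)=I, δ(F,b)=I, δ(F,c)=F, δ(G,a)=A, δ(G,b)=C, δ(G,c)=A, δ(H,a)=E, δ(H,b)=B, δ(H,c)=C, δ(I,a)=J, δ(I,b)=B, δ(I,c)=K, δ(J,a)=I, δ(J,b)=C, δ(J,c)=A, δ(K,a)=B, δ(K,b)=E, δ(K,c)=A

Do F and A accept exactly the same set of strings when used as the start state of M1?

Yes

Reachable states from the start: {A,B,C,D,E,F,H,I,J,K}. Unreachable: {G} — drop them.
Initial partition by acceptance: {B,C,K} | {A,D,E,F,H,I,J}.
Refine {B,C,K} on symbol a: members go to different blocks, giving {C,K} and {B}.
Split {A,D,E,F,H,I,J} by δ(·,b) → {A,D,F} and {E,J} and {H,I}.
The partition is now stable with 5 blocks: {C,K} | {A,D,F} | {B} | {E,J} | {H,I}.
F and A lie in the same block of the stable partition, so they are equivalent — no string distinguishes them.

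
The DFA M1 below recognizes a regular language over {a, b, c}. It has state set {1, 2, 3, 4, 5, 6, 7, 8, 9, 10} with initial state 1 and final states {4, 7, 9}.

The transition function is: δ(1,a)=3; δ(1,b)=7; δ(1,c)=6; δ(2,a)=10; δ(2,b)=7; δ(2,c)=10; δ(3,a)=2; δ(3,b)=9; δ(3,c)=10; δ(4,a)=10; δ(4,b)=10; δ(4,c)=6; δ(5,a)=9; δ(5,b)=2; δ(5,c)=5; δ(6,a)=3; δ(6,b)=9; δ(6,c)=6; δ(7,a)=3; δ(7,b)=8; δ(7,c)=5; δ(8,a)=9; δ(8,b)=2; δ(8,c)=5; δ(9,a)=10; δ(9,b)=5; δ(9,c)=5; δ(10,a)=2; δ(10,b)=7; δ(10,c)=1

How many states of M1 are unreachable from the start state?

1

No path from 1 leads to 4; the other 9 states are all reachable.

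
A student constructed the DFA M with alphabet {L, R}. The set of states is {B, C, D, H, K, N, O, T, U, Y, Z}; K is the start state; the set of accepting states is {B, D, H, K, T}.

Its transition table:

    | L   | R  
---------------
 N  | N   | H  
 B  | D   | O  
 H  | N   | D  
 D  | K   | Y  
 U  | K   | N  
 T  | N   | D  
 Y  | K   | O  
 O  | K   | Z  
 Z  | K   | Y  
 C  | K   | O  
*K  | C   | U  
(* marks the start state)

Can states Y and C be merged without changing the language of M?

States {B,T} cannot be reached from the start state, so discard them.
Start with accepting vs non-accepting: {D,H,K} | {C,N,O,U,Y,Z}.
On input L, block {D,H,K} splits into {H,K} and {D}.
Split {H,K} by δ(·,R) → {H} and {K}.
On input L, block {C,N,O,U,Y,Z} splits into {C,O,U,Y,Z} and {N}.
Refine {C,O,U,Y,Z} on symbol R: members go to different blocks, giving {C,O,Y,Z} and {U}.
The partition is now stable with 6 blocks: {H} | {C,O,Y,Z} | {D} | {K} | {N} | {U}.
Y and C lie in the same block of the stable partition, so they are equivalent — no string distinguishes them.

Yes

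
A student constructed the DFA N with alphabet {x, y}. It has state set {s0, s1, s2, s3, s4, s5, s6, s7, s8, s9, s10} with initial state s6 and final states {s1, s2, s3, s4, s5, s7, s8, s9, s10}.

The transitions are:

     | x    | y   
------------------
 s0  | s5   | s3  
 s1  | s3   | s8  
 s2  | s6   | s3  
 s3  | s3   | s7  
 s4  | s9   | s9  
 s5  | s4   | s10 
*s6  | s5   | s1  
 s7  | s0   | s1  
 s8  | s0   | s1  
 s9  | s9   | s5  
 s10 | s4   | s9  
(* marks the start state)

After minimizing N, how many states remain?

4

Reachable states from the start: {s0,s1,s3,s4,s5,s6,s7,s8,s9,s10}. Unreachable: {s2} — drop them.
P0 = {s1,s3,s4,s5,s7,s8,s9,s10} | {s0,s6}.
On input x, block {s1,s3,s4,s5,s7,s8,s9,s10} splits into {s1,s3,s4,s5,s9,s10} and {s7,s8}.
On input y, block {s1,s3,s4,s5,s9,s10} splits into {s4,s5,s9,s10} and {s1,s3}.
Stable partition: {s4,s5,s9,s10} | {s0,s6} | {s7,s8} | {s1,s3} — 4 equivalence classes.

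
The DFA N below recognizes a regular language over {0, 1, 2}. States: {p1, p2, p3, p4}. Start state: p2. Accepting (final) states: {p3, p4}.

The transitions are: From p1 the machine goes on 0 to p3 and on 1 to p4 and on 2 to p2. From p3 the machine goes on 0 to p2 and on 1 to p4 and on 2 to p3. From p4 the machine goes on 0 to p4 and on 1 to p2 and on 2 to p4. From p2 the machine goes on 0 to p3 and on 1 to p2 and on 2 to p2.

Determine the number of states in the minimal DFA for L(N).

3

States {p1} cannot be reached from the start state, so discard them.
Start with accepting vs non-accepting: {p3,p4} | {p2}.
Refine {p3,p4} on symbol 0: members go to different blocks, giving {p3} and {p4}.
Stable partition: {p3} | {p2} | {p4} — 3 equivalence classes.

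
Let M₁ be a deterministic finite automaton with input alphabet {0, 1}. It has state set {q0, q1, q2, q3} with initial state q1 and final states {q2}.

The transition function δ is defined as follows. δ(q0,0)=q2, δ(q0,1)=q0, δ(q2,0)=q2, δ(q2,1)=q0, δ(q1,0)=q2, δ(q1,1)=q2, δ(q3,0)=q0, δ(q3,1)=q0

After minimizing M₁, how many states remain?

States {q3} cannot be reached from the start state, so discard them.
Start with accepting vs non-accepting: {q2} | {q0,q1}.
Refine {q0,q1} on symbol 1: members go to different blocks, giving {q0} and {q1}.
Stable partition: {q2} | {q0} | {q1} — 3 equivalence classes.

3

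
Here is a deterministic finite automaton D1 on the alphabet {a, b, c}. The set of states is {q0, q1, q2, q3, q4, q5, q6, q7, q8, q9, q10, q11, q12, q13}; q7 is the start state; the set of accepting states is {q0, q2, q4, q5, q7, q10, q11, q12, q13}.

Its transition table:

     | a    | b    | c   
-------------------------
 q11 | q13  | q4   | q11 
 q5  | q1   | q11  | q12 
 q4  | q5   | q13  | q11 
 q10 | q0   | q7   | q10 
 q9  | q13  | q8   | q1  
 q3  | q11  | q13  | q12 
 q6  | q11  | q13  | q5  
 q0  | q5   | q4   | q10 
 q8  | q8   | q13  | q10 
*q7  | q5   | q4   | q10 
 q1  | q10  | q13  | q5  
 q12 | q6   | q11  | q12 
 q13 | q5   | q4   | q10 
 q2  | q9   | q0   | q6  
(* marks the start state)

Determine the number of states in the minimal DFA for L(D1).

4

First remove the unreachable states {q2,q3,q8,q9}; 10 states remain.
Start with accepting vs non-accepting: {q0,q4,q5,q7,q10,q11,q12,q13} | {q1,q6}.
Refine {q0,q4,q5,q7,q10,q11,q12,q13} on symbol a: members go to different blocks, giving {q0,q4,q7,q10,q11,q13} and {q5,q12}.
Refine {q0,q4,q7,q10,q11,q13} on symbol a: members go to different blocks, giving {q0,q4,q7,q13} and {q10,q11}.
No further refinement is possible. Final partition (4 blocks): {q0,q4,q7,q13} | {q1,q6} | {q5,q12} | {q10,q11}.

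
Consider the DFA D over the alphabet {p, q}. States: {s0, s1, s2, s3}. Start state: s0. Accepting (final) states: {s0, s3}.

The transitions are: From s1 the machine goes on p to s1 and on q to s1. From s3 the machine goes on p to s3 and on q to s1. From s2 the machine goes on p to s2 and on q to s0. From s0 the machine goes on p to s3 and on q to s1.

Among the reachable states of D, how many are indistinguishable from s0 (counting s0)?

States {s2} cannot be reached from the start state, so discard them.
P0 = {s0,s3} | {s1}.
The partition is now stable with 2 blocks: {s0,s3} | {s1}.
The equivalence class containing s0 is {s0,s3}, of size 2.

2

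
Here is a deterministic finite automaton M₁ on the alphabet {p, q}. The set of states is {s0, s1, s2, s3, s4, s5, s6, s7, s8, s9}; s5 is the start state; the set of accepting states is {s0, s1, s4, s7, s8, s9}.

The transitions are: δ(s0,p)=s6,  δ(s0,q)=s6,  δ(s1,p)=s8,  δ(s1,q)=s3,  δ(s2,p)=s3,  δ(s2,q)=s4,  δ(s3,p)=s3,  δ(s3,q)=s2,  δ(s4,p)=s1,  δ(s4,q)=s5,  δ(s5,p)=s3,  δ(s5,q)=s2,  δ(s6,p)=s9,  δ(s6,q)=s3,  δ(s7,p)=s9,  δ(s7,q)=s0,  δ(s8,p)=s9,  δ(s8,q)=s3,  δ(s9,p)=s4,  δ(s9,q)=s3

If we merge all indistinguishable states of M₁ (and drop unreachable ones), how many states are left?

3

First remove the unreachable states {s0,s6,s7}; 7 states remain.
P0 = {s1,s4,s8,s9} | {s2,s3,s5}.
Split {s2,s3,s5} by δ(·,q) → {s3,s5} and {s2}.
Stable partition: {s1,s4,s8,s9} | {s3,s5} | {s2} — 3 equivalence classes.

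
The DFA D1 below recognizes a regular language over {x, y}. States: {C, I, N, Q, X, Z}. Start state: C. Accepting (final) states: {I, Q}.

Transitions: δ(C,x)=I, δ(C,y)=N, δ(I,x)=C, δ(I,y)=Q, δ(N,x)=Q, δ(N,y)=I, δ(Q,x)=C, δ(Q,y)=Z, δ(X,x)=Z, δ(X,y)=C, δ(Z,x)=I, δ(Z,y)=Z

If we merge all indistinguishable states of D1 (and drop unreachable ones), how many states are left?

5

First remove the unreachable states {X}; 5 states remain.
P0 = {I,Q} | {C,N,Z}.
Split {I,Q} by δ(·,y) → {I} and {Q}.
On input x, block {C,N,Z} splits into {C,Z} and {N}.
On input y, block {C,Z} splits into {Z} and {C}.
Stable partition: {I} | {Z} | {Q} | {N} | {C} — 5 equivalence classes.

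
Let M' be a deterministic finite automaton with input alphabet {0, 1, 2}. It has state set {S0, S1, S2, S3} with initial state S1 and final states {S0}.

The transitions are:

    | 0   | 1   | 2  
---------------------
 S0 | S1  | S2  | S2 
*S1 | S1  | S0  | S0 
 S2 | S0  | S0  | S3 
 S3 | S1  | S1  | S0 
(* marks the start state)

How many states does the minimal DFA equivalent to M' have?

4

Every state is reachable, so we keep all 4.
P0 = {S0} | {S1,S2,S3}.
On input 0, block {S1,S2,S3} splits into {S1,S3} and {S2}.
Refine {S1,S3} on symbol 1: members go to different blocks, giving {S1} and {S3}.
No further refinement is possible. Final partition (4 blocks): {S0} | {S1} | {S2} | {S3}.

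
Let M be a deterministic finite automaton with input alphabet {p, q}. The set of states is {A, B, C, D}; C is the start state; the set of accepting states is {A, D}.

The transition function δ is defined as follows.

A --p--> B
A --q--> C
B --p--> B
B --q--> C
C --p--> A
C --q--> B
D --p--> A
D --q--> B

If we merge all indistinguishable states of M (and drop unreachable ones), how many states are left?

First remove the unreachable states {D}; 3 states remain.
P0 = {A} | {B,C}.
On input p, block {B,C} splits into {B} and {C}.
The partition is now stable with 3 blocks: {A} | {B} | {C}.

3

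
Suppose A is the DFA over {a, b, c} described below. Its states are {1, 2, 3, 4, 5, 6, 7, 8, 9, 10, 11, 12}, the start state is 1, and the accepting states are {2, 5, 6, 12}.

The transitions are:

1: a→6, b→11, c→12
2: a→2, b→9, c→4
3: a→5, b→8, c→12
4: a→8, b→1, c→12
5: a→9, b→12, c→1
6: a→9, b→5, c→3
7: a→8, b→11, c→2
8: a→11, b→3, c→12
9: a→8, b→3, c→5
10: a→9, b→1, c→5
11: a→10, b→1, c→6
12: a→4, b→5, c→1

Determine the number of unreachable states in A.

2

No path from 1 leads to 2, 7; the other 10 states are all reachable.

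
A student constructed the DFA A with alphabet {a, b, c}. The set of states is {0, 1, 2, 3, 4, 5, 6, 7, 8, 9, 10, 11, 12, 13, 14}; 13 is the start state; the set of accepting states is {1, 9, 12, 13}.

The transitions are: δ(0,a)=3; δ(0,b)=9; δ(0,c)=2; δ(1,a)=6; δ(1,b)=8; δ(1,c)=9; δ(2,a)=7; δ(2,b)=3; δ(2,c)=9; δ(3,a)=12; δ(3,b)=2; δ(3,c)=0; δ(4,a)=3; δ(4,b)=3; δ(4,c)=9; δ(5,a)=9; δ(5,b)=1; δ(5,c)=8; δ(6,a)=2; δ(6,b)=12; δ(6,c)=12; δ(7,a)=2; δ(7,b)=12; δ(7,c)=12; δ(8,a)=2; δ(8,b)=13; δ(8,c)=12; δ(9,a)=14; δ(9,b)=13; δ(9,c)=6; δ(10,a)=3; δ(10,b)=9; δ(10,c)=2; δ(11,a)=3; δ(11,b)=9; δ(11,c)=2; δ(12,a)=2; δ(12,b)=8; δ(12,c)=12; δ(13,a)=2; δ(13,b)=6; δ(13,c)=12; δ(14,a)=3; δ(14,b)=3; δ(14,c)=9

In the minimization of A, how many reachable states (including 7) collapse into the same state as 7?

First remove the unreachable states {1,4,5,10,11}; 10 states remain.
Start with accepting vs non-accepting: {9,12,13} | {0,2,3,6,7,8,14}.
On input b, block {9,12,13} splits into {12,13} and {9}.
Refine {0,2,3,6,7,8,14} on symbol a: members go to different blocks, giving {0,2,6,7,8,14} and {3}.
Split {0,2,6,7,8,14} by δ(·,a) → {2,6,7,8} and {0,14}.
On input b, block {2,6,7,8} splits into {6,7,8} and {2}.
Refine {0,14} on symbol b: members go to different blocks, giving {0} and {14}.
Stable partition: {12,13} | {6,7,8} | {9} | {3} | {0} | {2} | {14} — 7 equivalence classes.
The equivalence class containing 7 is {6,7,8}, of size 3.

3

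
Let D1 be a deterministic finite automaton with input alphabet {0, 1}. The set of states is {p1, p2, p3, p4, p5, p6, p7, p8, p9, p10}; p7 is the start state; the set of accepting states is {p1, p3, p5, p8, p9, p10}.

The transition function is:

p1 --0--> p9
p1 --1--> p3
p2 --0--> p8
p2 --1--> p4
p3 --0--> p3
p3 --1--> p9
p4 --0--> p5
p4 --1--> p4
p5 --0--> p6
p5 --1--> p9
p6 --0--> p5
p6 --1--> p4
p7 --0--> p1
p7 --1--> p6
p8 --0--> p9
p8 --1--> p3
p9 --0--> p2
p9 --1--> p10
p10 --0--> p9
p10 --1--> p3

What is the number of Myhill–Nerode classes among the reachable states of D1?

Every state is reachable, so we keep all 10.
Start with accepting vs non-accepting: {p1,p3,p5,p8,p9,p10} | {p2,p4,p6,p7}.
Refine {p1,p3,p5,p8,p9,p10} on symbol 0: members go to different blocks, giving {p1,p3,p8,p10} and {p5,p9}.
Split {p1,p3,p8,p10} by δ(·,0) → {p1,p8,p10} and {p3}.
On input 0, block {p2,p4,p6,p7} splits into {p2,p7} and {p4,p6}.
On input 0, block {p5,p9} splits into {p5} and {p9}.
Stable partition: {p1,p8,p10} | {p2,p7} | {p5} | {p3} | {p4,p6} | {p9} — 6 equivalence classes.

6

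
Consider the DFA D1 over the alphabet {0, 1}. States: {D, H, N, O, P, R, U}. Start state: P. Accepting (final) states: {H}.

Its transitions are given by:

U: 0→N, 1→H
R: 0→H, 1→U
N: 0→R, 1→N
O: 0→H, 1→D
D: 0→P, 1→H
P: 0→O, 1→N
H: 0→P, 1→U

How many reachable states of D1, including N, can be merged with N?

2

Every state is reachable, so we keep all 7.
Start with accepting vs non-accepting: {H} | {D,N,O,P,R,U}.
Refine {D,N,O,P,R,U} on symbol 0: members go to different blocks, giving {D,N,P,U} and {O,R}.
Split {D,N,P,U} by δ(·,0) → {N,P} and {D,U}.
No further refinement is possible. Final partition (4 blocks): {H} | {N,P} | {O,R} | {D,U}.
The equivalence class containing N is {N,P}, of size 2.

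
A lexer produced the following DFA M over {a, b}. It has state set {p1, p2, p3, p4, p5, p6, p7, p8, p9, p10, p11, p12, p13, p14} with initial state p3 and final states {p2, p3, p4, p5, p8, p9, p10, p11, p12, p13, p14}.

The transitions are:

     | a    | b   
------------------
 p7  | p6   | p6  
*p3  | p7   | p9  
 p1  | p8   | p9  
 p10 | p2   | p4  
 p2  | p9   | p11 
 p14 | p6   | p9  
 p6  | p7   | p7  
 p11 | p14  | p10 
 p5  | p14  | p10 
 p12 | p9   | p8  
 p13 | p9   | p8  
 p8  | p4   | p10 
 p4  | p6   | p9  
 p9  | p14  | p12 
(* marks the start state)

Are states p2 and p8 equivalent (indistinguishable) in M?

First remove the unreachable states {p1,p5,p13}; 11 states remain.
Initial partition by acceptance: {p2,p3,p4,p8,p9,p10,p11,p12,p14} | {p6,p7}.
Refine {p2,p3,p4,p8,p9,p10,p11,p12,p14} on symbol a: members go to different blocks, giving {p2,p8,p9,p10,p11,p12} and {p3,p4,p14}.
On input a, block {p2,p8,p9,p10,p11,p12} splits into {p2,p10,p12} and {p8,p9,p11}.
Split {p2,p10,p12} by δ(·,a) → {p2,p12} and {p10}.
On input b, block {p8,p9,p11} splits into {p8,p11} and {p9}.
Stable partition: {p2,p12} | {p6,p7} | {p3,p4,p14} | {p8,p11} | {p10} | {p9} — 6 equivalence classes.
p2 and p8 end up in different blocks, so they are distinguishable. For instance, the string 'aa' is accepted from only p2.

No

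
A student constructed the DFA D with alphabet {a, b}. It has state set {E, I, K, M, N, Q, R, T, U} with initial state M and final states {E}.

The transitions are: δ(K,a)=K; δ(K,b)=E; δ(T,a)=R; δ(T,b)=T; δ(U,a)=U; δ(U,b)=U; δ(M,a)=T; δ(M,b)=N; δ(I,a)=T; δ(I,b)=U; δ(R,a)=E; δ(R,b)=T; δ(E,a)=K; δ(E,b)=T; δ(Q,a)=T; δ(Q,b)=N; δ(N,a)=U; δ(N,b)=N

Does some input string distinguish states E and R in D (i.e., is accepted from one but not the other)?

Reachable states from the start: {E,K,M,N,R,T,U}. Unreachable: {I,Q} — drop them.
Initial partition by acceptance: {E} | {K,M,N,R,T,U}.
Split {K,M,N,R,T,U} by δ(·,a) → {K,M,N,T,U} and {R}.
Split {K,M,N,T,U} by δ(·,a) → {K,M,N,U} and {T}.
On input a, block {K,M,N,U} splits into {K,N,U} and {M}.
Split {K,N,U} by δ(·,b) → {N,U} and {K}.
The partition is now stable with 6 blocks: {E} | {N,U} | {R} | {T} | {M} | {K}.
E and R end up in different blocks, so they are distinguishable. For instance, the string 'ε' is accepted from only E.

Yes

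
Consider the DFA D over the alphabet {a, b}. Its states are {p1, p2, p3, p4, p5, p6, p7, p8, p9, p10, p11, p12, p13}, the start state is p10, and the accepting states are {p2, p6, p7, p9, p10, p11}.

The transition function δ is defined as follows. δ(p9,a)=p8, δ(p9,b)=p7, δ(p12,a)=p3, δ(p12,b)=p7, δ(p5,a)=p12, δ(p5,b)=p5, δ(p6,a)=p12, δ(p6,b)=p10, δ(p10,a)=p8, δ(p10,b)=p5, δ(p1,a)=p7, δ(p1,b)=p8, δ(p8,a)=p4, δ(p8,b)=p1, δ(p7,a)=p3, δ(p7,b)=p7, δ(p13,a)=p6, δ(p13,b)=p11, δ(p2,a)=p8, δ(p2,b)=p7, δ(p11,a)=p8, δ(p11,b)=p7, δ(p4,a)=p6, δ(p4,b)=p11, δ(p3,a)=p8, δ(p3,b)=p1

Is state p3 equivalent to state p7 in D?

States {p2,p9,p13} cannot be reached from the start state, so discard them.
Start with accepting vs non-accepting: {p6,p7,p10,p11} | {p1,p3,p4,p5,p8,p12}.
Refine {p6,p7,p10,p11} on symbol b: members go to different blocks, giving {p6,p7,p11} and {p10}.
On input b, block {p6,p7,p11} splits into {p7,p11} and {p6}.
On input a, block {p1,p3,p4,p5,p8,p12} splits into {p3,p5,p8,p12} and {p1} and {p4}.
On input a, block {p3,p5,p8,p12} splits into {p3,p5,p12} and {p8}.
Refine {p7,p11} on symbol a: members go to different blocks, giving {p7} and {p11}.
On input a, block {p3,p5,p12} splits into {p5,p12} and {p3}.
Split {p5,p12} by δ(·,a) → {p5} and {p12}.
No further refinement is possible. Final partition (10 blocks): {p7} | {p5} | {p10} | {p6} | {p1} | {p4} | {p8} | {p11} | {p3} | {p12}.
p3 and p7 end up in different blocks, so they are distinguishable. For instance, the string 'ε' is accepted from only p7.

No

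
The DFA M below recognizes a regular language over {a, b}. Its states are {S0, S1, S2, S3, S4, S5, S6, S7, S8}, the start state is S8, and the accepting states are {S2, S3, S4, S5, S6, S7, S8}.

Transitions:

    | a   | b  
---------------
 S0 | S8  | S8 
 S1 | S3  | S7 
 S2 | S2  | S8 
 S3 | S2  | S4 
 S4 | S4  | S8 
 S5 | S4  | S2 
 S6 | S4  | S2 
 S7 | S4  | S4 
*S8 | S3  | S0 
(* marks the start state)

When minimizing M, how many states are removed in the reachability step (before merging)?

Starting at S8 and following transitions, the reachable set is {S0, S2, S3, S4, S8}. That leaves S1, S5, S6, S7 unreachable — 4 in total.

4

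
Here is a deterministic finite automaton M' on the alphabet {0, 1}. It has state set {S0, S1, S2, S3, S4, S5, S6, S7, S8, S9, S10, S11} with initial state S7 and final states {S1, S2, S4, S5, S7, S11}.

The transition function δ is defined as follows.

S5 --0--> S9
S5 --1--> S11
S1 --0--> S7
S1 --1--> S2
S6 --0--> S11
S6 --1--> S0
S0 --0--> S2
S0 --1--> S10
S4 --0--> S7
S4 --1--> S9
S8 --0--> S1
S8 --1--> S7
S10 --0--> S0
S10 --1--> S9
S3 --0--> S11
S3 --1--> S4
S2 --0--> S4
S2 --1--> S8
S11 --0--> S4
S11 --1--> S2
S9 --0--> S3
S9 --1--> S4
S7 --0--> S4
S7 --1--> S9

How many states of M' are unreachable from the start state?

Starting at S7 and following transitions, the reachable set is {S1, S2, S3, S4, S7, S8, S9, S11}. That leaves S0, S5, S6, S10 unreachable — 4 in total.

4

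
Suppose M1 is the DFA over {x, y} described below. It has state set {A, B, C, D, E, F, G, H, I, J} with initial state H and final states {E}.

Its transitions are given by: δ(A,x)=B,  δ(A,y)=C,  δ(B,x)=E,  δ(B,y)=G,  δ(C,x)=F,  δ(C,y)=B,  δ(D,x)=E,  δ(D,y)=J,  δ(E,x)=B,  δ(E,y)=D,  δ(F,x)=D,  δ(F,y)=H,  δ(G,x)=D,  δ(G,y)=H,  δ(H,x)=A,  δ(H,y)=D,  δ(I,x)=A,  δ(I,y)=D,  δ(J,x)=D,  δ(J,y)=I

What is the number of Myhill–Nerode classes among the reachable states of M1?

P0 = {E} | {A,B,C,D,F,G,H,I,J}.
On input x, block {A,B,C,D,F,G,H,I,J} splits into {A,C,F,G,H,I,J} and {B,D}.
On input x, block {A,C,F,G,H,I,J} splits into {A,F,G,J} and {C,H,I}.
The partition is now stable with 4 blocks: {E} | {A,F,G,J} | {B,D} | {C,H,I}.

4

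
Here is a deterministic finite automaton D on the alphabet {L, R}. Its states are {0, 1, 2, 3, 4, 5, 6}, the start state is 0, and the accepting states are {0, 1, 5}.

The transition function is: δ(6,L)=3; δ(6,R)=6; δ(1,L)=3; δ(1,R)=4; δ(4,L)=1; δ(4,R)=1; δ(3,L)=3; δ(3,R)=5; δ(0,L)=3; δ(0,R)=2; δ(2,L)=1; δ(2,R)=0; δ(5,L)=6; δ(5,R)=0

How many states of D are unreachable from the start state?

Every one of the 7 states is reachable from 0.

0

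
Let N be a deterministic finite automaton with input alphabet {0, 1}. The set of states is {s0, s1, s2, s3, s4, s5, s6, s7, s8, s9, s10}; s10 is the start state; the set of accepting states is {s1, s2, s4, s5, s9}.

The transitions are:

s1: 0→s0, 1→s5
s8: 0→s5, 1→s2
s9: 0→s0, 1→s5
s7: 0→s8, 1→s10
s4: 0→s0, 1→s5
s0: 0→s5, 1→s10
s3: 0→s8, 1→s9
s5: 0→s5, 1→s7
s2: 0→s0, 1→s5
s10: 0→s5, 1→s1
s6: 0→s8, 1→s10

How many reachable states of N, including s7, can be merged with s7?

Reachable states from the start: {s0,s1,s2,s5,s7,s8,s10}. Unreachable: {s3,s4,s6,s9} — drop them.
Initial partition by acceptance: {s1,s2,s5} | {s0,s7,s8,s10}.
On input 0, block {s1,s2,s5} splits into {s1,s2} and {s5}.
On input 0, block {s0,s7,s8,s10} splits into {s0,s8,s10} and {s7}.
On input 1, block {s0,s8,s10} splits into {s8,s10} and {s0}.
The partition is now stable with 5 blocks: {s1,s2} | {s8,s10} | {s5} | {s7} | {s0}.
The equivalence class containing s7 is {s7}, of size 1.

1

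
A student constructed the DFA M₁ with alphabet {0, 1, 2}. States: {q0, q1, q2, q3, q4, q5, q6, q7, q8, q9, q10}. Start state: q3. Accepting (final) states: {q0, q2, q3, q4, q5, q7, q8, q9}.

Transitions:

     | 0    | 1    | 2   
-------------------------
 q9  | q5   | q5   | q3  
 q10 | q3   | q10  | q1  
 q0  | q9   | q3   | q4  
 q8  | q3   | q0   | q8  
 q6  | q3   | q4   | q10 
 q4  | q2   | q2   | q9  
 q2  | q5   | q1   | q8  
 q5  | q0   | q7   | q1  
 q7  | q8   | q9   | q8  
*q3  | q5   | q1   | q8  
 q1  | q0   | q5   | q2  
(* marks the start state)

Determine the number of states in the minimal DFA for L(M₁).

Reachable states from the start: {q0,q1,q2,q3,q4,q5,q7,q8,q9}. Unreachable: {q6,q10} — drop them.
P0 = {q0,q2,q3,q4,q5,q7,q8,q9} | {q1}.
On input 1, block {q0,q2,q3,q4,q5,q7,q8,q9} splits into {q0,q4,q5,q7,q8,q9} and {q2,q3}.
Refine {q0,q4,q5,q7,q8,q9} on symbol 0: members go to different blocks, giving {q0,q5,q7,q9} and {q4,q8}.
Refine {q0,q5,q7,q9} on symbol 0: members go to different blocks, giving {q0,q5,q9} and {q7}.
On input 1, block {q0,q5,q9} splits into {q0} and {q5} and {q9}.
Split {q4,q8} by δ(·,1) → {q4} and {q8}.
No further refinement is possible. Final partition (8 blocks): {q0} | {q1} | {q2,q3} | {q4} | {q7} | {q5} | {q9} | {q8}.

8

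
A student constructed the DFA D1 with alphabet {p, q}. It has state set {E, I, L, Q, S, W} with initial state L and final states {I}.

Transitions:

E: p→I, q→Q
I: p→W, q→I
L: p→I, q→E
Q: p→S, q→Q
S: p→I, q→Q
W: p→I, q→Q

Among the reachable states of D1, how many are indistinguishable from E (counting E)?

P0 = {I} | {E,L,Q,S,W}.
On input p, block {E,L,Q,S,W} splits into {E,L,S,W} and {Q}.
On input q, block {E,L,S,W} splits into {E,S,W} and {L}.
No further refinement is possible. Final partition (4 blocks): {I} | {E,S,W} | {Q} | {L}.
The equivalence class containing E is {E,S,W}, of size 3.

3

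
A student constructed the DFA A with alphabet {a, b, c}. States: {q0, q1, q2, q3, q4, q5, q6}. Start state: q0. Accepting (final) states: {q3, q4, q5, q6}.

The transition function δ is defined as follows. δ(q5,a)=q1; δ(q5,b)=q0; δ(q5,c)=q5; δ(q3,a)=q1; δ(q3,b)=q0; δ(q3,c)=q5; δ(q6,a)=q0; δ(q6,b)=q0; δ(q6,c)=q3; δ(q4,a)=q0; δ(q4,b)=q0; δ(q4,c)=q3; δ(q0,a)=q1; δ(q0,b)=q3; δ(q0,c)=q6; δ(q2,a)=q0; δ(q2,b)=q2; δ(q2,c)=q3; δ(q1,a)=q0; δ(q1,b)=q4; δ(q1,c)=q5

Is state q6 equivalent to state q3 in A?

Yes

First remove the unreachable states {q2}; 6 states remain.
Initial partition by acceptance: {q3,q4,q5,q6} | {q0,q1}.
No further refinement is possible. Final partition (2 blocks): {q3,q4,q5,q6} | {q0,q1}.
q6 and q3 lie in the same block of the stable partition, so they are equivalent — no string distinguishes them.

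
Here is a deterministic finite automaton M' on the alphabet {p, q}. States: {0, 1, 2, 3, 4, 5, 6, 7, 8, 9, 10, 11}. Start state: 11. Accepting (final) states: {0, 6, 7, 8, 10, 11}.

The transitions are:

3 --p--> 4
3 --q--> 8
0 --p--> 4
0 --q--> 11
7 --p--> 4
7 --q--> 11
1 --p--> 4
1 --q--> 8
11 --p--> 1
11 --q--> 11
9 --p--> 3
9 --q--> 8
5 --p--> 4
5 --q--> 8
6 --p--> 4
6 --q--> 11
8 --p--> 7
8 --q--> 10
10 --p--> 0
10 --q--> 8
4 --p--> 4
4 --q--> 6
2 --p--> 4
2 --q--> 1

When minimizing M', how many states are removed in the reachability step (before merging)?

No path from 11 leads to 2, 3, 5, 9; the other 8 states are all reachable.

4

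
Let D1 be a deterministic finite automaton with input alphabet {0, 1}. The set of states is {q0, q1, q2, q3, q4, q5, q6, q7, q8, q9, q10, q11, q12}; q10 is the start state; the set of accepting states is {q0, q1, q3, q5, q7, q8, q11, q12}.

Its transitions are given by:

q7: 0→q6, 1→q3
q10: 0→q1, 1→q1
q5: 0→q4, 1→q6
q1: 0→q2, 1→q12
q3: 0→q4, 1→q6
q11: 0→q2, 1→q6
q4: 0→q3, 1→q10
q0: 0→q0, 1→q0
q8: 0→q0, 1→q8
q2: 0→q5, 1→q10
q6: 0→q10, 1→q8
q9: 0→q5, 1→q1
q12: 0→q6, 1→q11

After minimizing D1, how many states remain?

States {q7,q9} cannot be reached from the start state, so discard them.
P0 = {q0,q1,q3,q5,q8,q11,q12} | {q2,q4,q6,q10}.
Split {q0,q1,q3,q5,q8,q11,q12} by δ(·,0) → {q1,q3,q5,q11,q12} and {q0,q8}.
Split {q1,q3,q5,q11,q12} by δ(·,1) → {q3,q5,q11} and {q1,q12}.
Split {q2,q4,q6,q10} by δ(·,0) → {q2,q4} and {q6} and {q10}.
Split {q1,q12} by δ(·,0) → {q1} and {q12}.
The partition is now stable with 7 blocks: {q3,q5,q11} | {q2,q4} | {q0,q8} | {q1} | {q6} | {q10} | {q12}.

7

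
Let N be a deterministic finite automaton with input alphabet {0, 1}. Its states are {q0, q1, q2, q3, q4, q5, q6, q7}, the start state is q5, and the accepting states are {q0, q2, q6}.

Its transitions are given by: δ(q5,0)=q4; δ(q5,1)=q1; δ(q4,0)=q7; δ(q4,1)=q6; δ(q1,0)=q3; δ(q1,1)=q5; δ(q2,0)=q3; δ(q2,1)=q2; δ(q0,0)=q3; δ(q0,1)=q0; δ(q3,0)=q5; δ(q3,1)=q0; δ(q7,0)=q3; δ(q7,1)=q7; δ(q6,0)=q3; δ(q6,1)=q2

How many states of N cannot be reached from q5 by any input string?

0

A breadth-first search from the start state visits every state.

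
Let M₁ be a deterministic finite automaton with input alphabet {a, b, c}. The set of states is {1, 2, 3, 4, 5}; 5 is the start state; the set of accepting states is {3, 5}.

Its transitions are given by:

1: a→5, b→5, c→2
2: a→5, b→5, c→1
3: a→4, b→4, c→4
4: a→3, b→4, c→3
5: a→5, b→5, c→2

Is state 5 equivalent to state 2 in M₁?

No

First remove the unreachable states {3,4}; 3 states remain.
Start with accepting vs non-accepting: {5} | {1,2}.
No further refinement is possible. Final partition (2 blocks): {5} | {1,2}.
5 and 2 end up in different blocks, so they are distinguishable. For instance, the string 'ε' is accepted from only 5.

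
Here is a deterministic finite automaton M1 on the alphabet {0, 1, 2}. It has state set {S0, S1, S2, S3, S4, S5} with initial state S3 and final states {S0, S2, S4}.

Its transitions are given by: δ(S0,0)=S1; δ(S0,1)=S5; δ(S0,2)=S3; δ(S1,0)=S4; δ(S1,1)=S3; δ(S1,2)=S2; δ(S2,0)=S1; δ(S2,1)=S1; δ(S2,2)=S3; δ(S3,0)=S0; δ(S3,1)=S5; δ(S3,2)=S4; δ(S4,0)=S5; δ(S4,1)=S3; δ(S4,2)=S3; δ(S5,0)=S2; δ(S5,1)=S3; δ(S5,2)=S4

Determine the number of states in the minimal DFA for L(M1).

2

Initial partition by acceptance: {S0,S2,S4} | {S1,S3,S5}.
Stable partition: {S0,S2,S4} | {S1,S3,S5} — 2 equivalence classes.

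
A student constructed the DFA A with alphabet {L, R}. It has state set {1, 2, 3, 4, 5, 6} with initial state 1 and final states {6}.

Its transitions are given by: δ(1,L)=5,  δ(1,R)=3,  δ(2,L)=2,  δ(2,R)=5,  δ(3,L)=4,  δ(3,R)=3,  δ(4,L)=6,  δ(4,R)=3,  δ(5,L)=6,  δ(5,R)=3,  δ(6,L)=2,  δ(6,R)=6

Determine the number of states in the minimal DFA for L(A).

All states are reachable from the start state.
P0 = {6} | {1,2,3,4,5}.
On input L, block {1,2,3,4,5} splits into {1,2,3} and {4,5}.
On input L, block {1,2,3} splits into {1,3} and {2}.
The partition is now stable with 4 blocks: {6} | {1,3} | {4,5} | {2}.

4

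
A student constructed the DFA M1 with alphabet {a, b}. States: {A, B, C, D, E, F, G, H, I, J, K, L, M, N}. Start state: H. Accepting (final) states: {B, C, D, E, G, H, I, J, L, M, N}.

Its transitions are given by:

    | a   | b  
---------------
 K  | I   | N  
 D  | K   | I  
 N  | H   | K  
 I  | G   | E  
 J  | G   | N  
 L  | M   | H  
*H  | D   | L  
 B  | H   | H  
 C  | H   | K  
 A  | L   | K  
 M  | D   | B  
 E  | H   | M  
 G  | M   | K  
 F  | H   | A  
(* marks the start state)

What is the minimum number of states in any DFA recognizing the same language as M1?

First remove the unreachable states {A,C,F,J}; 10 states remain.
Start with accepting vs non-accepting: {B,D,E,G,H,I,L,M,N} | {K}.
Refine {B,D,E,G,H,I,L,M,N} on symbol a: members go to different blocks, giving {B,E,G,H,I,L,M,N} and {D}.
Refine {B,E,G,H,I,L,M,N} on symbol a: members go to different blocks, giving {B,E,G,I,L,N} and {H,M}.
Refine {B,E,G,I,L,N} on symbol a: members go to different blocks, giving {B,E,G,L,N} and {I}.
On input b, block {B,E,G,L,N} splits into {B,E,L} and {G,N}.
No further refinement is possible. Final partition (6 blocks): {B,E,L} | {K} | {D} | {H,M} | {I} | {G,N}.

6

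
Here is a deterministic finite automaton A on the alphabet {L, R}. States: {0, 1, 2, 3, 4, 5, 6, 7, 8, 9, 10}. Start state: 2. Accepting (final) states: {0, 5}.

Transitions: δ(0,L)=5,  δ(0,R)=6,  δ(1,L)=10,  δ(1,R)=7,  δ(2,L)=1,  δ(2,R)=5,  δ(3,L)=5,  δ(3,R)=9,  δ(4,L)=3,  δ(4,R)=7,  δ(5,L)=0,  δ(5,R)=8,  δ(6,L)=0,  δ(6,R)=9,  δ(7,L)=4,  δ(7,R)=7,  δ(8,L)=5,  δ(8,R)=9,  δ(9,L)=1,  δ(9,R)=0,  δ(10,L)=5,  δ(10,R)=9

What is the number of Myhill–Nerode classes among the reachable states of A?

Start with accepting vs non-accepting: {0,5} | {1,2,3,4,6,7,8,9,10}.
Refine {1,2,3,4,6,7,8,9,10} on symbol L: members go to different blocks, giving {1,2,4,7,9} and {3,6,8,10}.
On input L, block {1,2,4,7,9} splits into {2,7,9} and {1,4}.
Split {2,7,9} by δ(·,R) → {2,9} and {7}.
Stable partition: {0,5} | {2,9} | {3,6,8,10} | {1,4} | {7} — 5 equivalence classes.

5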